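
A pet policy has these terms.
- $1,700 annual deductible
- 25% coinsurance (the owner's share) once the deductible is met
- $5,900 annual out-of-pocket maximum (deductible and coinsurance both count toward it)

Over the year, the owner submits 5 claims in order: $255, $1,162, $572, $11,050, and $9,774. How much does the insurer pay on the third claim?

$216.75

#1 ($255): all of it applies to the deductible. Owner owes $255 (running OOP $255). Plan pays $255 − $255 = $0.
#2 ($1,162): entire amount goes to the deductible. Cost to owner: $1,162. OOP to date $1,417. Insurer: $1,162 − $1,162 = $0.
#3 ($572): $283 finishes the deductible; $289 goes to coinsurance; owner's 25% is $72.25. Cost to owner: $355.25. OOP to date $1,772.25. Plan pays $572 − $355.25 = $216.75.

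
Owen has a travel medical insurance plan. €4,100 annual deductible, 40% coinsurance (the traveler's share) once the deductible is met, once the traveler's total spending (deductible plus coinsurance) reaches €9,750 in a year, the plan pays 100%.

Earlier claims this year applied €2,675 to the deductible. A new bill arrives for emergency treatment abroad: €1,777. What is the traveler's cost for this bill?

€1,565.80

€2,675 of the €4,100 deductible is already met, leaving €1,425.
After the €1,425 deductible portion, €1,777 − €1,425 = €352 is subject to coinsurance.
Coinsurance: €352 × 40% = €140.80.
So the traveler owes €1,425 + €140.80 = €1,565.80 before any cap.
Total out-of-pocket so far would be €2,675 + €1,565.80 = €4,240.80, below the €9,750 cap — no reduction.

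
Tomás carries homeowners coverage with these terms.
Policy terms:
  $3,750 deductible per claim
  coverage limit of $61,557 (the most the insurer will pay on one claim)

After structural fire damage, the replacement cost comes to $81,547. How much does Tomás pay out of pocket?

After the deductible, $81,547 − $3,750 = $77,797 remains.
Since $77,797 > $61,557, the payout is capped at $61,557.
Homeowner's share is the uncovered remainder: $81,547 − $61,557 = $19,990.

$19,990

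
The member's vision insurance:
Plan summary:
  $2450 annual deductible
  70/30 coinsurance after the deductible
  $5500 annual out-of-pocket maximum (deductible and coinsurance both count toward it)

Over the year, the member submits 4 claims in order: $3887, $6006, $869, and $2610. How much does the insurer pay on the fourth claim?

$2053.60

Claim 1 — $3887: deductible takes $2450, $1437 remains; member's 30% is $431.10. Member pays $2881.10; OOP now $2881.10. Insurer: $3887 − $2881.10 = $1005.90.
Claim 2 — $6006: 30% coinsurance on $6006 = $1801.80. Cost to member: $1801.80. OOP to date $4682.90. Insurer: $6006 − $1801.80 = $4204.20.
Claim 3 — $869: deductible already satisfied, so member's share is 30% × $869 = $260.70. Cost to member: $260.70. OOP to date $4943.60. Insurer: $869 − $260.70 = $608.30.
Claim 4 — $2610: deductible already satisfied, so member's share is 30% × $2610 = $783. That would push OOP to $5726.60, over the $5500 cap, so member pays $5500 − $4943.60 = $556.40. Insurer: $2610 − $556.40 = $2053.60.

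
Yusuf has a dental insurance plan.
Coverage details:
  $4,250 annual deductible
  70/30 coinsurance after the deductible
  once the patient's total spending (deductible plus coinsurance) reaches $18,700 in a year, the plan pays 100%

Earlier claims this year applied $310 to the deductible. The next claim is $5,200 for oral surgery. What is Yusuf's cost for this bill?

$4,318

Deductible still to meet: $4,250 − $310 = $3,940.
After the $3,940 deductible portion, $5,200 − $3,940 = $1,260 is subject to coinsurance.
Coinsurance: $1,260 × 30% = $378.
That puts the patient's cost at $3,940 + $378 = $4,318 before any cap.
Total out-of-pocket so far would be $310 + $4,318 = $4,628, below the $18,700 cap — no reduction.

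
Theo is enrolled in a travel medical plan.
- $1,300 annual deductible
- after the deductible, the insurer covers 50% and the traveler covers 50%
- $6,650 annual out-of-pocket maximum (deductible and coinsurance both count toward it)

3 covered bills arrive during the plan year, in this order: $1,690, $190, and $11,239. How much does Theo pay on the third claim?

$5,060

Claim 1 ($1,690): $1,300 to deductible, leaving $390; traveler's 50% is $195. Traveler owes $1,495 (running OOP $1,495).
Claim 2 ($190): deductible already satisfied, so traveler's share is 50% × $190 = $95. Traveler owes $95 (running OOP $1,590).
Claim 3 ($11,239): deductible met; 50% of $11,239 = $5,619.50. That would push OOP to $7,209.50, over the $6,650 cap, so traveler pays $6,650 − $1,590 = $5,060.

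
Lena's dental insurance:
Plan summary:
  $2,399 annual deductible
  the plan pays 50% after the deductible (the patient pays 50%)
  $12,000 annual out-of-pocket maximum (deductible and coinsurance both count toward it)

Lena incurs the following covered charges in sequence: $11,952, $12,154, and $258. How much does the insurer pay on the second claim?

Bill 1, $11,952: deductible takes $2,399, $9,553 remains; 50% of $9,553 = $4,776.50. Patient owes $7,175.50 (running OOP $7,175.50). Plan pays $11,952 − $7,175.50 = $4,776.50.
Bill 2, $12,154: deductible already satisfied, so patient's share is 50% × $12,154 = $6,077. That would push OOP to $13,252.50, over the $12,000 cap, so patient pays $12,000 − $7,175.50 = $4,824.50. Insurer: $12,154 − $4,824.50 = $7,329.50.

$7,329.50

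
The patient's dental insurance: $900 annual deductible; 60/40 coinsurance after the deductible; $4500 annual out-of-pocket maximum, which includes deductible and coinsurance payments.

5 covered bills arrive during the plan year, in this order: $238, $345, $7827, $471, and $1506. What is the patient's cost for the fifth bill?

Claim 1 ($238): all of it applies to the deductible. Patient pays $238; OOP now $238.
Claim 2 ($345): entire amount goes to the deductible. Cost to patient: $345. OOP to date $583.
Claim 3 ($7827): $317 finishes the deductible; $7510 goes to coinsurance; 40% of $7510 = $3004. Cost to patient: $3321. OOP to date $3904.
Claim 4 ($471): 40% coinsurance on $471 = $188.40. Cost to patient: $188.40. OOP to date $4092.40.
Claim 5 ($1506): 40% coinsurance on $1506 = $602.40. That would push OOP to $4694.80, over the $4500 cap, so patient pays $4500 − $4092.40 = $407.60.

$407.60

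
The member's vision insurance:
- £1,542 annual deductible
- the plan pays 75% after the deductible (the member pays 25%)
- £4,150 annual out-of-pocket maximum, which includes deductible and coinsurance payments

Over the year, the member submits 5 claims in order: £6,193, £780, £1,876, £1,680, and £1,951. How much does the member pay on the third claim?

Claim 1 (£6,193): £1,542 to deductible, leaving £4,651; member's 25% is £1,162.75. Cost to member: £2,704.75. OOP to date £2,704.75.
Claim 2 (£780): deductible met; 25% of £780 = £195. Cost to member: £195. OOP to date £2,899.75.
Claim 3 (£1,876): 25% coinsurance on £1,876 = £469. Member pays £469; OOP now £3,368.75.

£469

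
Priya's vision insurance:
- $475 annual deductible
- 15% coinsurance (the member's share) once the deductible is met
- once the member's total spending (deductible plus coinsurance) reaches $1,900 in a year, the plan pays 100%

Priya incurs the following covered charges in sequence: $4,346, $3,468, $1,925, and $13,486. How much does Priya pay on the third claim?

#1 ($4,346): $475 finishes the deductible; $3,871 goes to coinsurance; member's 15% is $580.65. Member owes $1,055.65 (running OOP $1,055.65).
#2 ($3,468): deductible already satisfied, so member's share is 15% × $3,468 = $520.20. Member owes $520.20 (running OOP $1,575.85).
#3 ($1,925): deductible met; 15% of $1,925 = $288.75. Cost to member: $288.75. OOP to date $1,864.60.

$288.75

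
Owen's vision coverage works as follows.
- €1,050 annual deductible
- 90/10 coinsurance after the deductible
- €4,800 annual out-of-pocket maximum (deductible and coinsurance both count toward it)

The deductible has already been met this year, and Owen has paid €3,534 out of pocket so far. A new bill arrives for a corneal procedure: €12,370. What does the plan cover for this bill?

With the deductible met, the entire €12,370 is subject to coinsurance.
Coinsurance: €12,370 × 10% = €1,237.
Cumulative spending €3,534 + €1,237 = €4,771 stays under the €4,800 maximum.
Insurer pays the balance: €12,370 − €1,237 = €11,133.

€11,133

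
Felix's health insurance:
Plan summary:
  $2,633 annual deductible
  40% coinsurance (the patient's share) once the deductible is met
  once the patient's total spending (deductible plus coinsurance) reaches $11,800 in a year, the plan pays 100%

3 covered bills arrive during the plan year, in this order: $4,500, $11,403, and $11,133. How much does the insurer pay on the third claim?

#1 ($4,500): $2,633 to deductible, leaving $1,867; 40% of $1,867 = $746.80. Patient owes $3,379.80 (running OOP $3,379.80). Plan pays $4,500 − $3,379.80 = $1,120.20.
#2 ($11,403): deductible met; 40% of $11,403 = $4,561.20. Patient pays $4,561.20; OOP now $7,941. Insurer: $11,403 − $4,561.20 = $6,841.80.
#3 ($11,133): deductible already satisfied, so patient's share is 40% × $11,133 = $4,453.20. That would push OOP to $12,394.20, over the $11,800 cap, so patient pays $11,800 − $7,941 = $3,859. Insurer: $11,133 − $3,859 = $7,274.

$7,274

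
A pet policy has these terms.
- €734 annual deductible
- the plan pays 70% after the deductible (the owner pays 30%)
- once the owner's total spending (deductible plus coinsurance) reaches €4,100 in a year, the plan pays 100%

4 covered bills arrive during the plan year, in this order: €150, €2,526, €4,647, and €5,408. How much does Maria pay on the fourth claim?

€1,389.30

Claim 1 (€150): fully absorbed by the deductible. Owner owes €150 (running OOP €150).
Claim 2 (€2,526): €584 finishes the deductible; €1,942 goes to coinsurance; owner's 30% is €582.60. Owner pays €1,166.60; OOP now €1,316.60.
Claim 3 (€4,647): deductible already satisfied, so owner's share is 30% × €4,647 = €1,394.10. Owner owes €1,394.10 (running OOP €2,710.70).
Claim 4 (€5,408): 30% coinsurance on €5,408 = €1,622.40. That would push OOP to €4,333.10, over the €4,100 cap, so owner pays €4,100 − €2,710.70 = €1,389.30.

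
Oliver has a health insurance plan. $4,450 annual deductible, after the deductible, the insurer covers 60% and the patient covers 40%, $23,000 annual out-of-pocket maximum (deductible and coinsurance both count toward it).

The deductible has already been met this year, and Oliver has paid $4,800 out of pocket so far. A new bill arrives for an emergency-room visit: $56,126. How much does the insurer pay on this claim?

The deductible is already satisfied, so the full bill goes to coinsurance.
Patient's 40% share of $56,126 is $22,450.40.
Year-to-date out-of-pocket would reach $4,800 + $22,450.40 = $27,250.40, above the $23,000 maximum, so the patient pays only $23,000 − $4,800 = $18,200.
The insurer covers the remainder: $56,126 − $18,200 = $37,926.

$37,926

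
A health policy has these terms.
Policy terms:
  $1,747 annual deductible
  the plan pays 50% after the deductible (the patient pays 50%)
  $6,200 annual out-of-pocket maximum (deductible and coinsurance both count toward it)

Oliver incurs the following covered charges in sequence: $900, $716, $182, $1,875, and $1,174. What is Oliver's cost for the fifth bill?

Bill 1, $900: all of it applies to the deductible. Patient owes $900 (running OOP $900).
Bill 2, $716: all of it applies to the deductible. Patient pays $716; OOP now $1,616.
Bill 3, $182: $131 finishes the deductible; $51 goes to coinsurance; 50% of $51 = $25.50. Patient pays $156.50; OOP now $1,772.50.
Bill 4, $1,875: deductible met; 50% of $1,875 = $937.50. Patient pays $937.50; OOP now $2,710.
Bill 5, $1,174: deductible already satisfied, so patient's share is 50% × $1,174 = $587. Cost to patient: $587. OOP to date $3,297.

$587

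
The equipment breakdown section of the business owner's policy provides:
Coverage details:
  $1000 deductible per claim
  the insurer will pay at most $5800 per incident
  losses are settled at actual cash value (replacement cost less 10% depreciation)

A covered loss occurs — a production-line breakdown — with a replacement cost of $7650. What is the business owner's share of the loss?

$1850

At 10% depreciation, ACV = $7650 − $765 = $6885.
After the deductible, $6885 − $1000 = $5885 remains.
$5885 exceeds the $5800 limit, so the insurer pays the limit: $5800.
Out of pocket: $7650 − $5800 = $1850.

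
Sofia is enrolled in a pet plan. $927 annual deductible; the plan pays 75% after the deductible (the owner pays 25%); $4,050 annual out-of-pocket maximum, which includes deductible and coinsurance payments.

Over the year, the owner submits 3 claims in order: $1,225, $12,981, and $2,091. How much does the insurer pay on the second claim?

Claim 1 ($1,225): $927 finishes the deductible; $298 goes to coinsurance; owner's 25% is $74.50. Owner pays $1,001.50; OOP now $1,001.50. Plan pays $1,225 − $1,001.50 = $223.50.
Claim 2 ($12,981): deductible met; 25% of $12,981 = $3,245.25. Adding that to $1,001.50 gives $4,246.75, past the $4,050 cap; owner pays only $4,050 − $1,001.50 = $3,048.50. Insurer: $12,981 − $3,048.50 = $9,932.50.

$9,932.50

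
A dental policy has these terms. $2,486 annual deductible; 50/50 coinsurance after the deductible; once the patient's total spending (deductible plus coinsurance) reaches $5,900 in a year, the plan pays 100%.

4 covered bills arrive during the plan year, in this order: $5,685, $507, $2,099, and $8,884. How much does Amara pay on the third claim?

#1 ($5,685): $2,486 finishes the deductible; $3,199 goes to coinsurance; coinsurance $3,199 × 50% = $1,599.50. Cost to patient: $4,085.50. OOP to date $4,085.50.
#2 ($507): deductible already satisfied, so patient's share is 50% × $507 = $253.50. Patient owes $253.50 (running OOP $4,339).
#3 ($2,099): 50% coinsurance on $2,099 = $1,049.50. Patient pays $1,049.50; OOP now $5,388.50.

$1,049.50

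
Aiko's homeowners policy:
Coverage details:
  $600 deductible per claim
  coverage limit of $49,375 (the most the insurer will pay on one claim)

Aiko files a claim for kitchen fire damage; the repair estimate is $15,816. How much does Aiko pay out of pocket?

Less the $600 deductible: $15,816 − $600 = $15,216.
$15,216 ≤ $49,375, so the limit doesn't bind; insurer pays $15,216.
Homeowner's share is the uncovered remainder: $15,816 − $15,216 = $600.

$600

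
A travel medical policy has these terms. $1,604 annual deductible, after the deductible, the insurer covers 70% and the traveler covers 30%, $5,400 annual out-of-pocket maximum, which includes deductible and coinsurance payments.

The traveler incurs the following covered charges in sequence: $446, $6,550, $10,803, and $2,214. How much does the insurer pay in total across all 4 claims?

$14,613

#1 ($446): entire amount goes to the deductible. Traveler owes $446 (running OOP $446). Plan pays $446 − $446 = $0.
#2 ($6,550): $1,158 to deductible, leaving $5,392; traveler's 30% is $1,617.60. Cost to traveler: $2,775.60. OOP to date $3,221.60. Insurer: $6,550 − $2,775.60 = $3,774.40.
#3 ($10,803): deductible met; 30% of $10,803 = $3,240.90. OOP would hit $6,462.50 > $5,400, so the cap limits the traveler to $5,400 − $3,221.60 = $2,178.40. Insurer: $10,803 − $2,178.40 = $8,624.60.
#4 ($2,214): deductible already satisfied, so traveler's share is 30% × $2,214 = $664.20. That would push OOP to $6,064.20, over the $5,400 cap, so traveler pays $5,400 − $5,400 = $0. Insurer: $2,214 − $0 = $2,214.
Insurer total = bills − traveler's total = $20,013 − $5,400 = $14,613.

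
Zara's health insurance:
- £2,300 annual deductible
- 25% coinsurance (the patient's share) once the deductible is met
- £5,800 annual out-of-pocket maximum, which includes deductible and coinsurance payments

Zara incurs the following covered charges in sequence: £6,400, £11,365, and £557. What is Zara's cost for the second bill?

£2,475

Claim 1 (£6,400): £2,300 finishes the deductible; £4,100 goes to coinsurance; patient's 25% is £1,025. Cost to patient: £3,325. OOP to date £3,325.
Claim 2 (£11,365): 25% coinsurance on £11,365 = £2,841.25. Adding that to £3,325 gives £6,166.25, past the £5,800 cap; patient pays only £5,800 − £3,325 = £2,475.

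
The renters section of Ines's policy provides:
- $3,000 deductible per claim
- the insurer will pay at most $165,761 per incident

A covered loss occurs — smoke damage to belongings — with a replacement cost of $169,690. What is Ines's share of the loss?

$3,929

After the deductible, $169,690 − $3,000 = $166,690 remains.
The $165,761 per-incident cap binds; insurer pays $165,761.
The tenant bears the rest of the original loss: $169,690 − $165,761 = $3,929.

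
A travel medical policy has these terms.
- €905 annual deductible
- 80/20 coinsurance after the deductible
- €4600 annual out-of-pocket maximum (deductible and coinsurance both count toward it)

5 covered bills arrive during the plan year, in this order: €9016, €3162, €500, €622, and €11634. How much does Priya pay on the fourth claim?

#1 (€9016): €905 finishes the deductible; €8111 goes to coinsurance; 20% of €8111 = €1622.20. Traveler pays €2527.20; OOP now €2527.20.
#2 (€3162): deductible met; 20% of €3162 = €632.40. Traveler pays €632.40; OOP now €3159.60.
#3 (€500): 20% coinsurance on €500 = €100. Traveler pays €100; OOP now €3259.60.
#4 (€622): deductible met; 20% of €622 = €124.40. Cost to traveler: €124.40. OOP to date €3384.

€124.40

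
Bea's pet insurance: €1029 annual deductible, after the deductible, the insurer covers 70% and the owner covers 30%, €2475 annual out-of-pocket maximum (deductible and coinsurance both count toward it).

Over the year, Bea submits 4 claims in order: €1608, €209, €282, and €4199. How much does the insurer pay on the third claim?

€197.40

Bill 1, €1608: deductible takes €1029, €579 remains; 30% of €579 = €173.70. Owner pays €1202.70; OOP now €1202.70. Plan pays €1608 − €1202.70 = €405.30.
Bill 2, €209: deductible met; 30% of €209 = €62.70. Owner pays €62.70; OOP now €1265.40. Insurer: €209 − €62.70 = €146.30.
Bill 3, €282: deductible already satisfied, so owner's share is 30% × €282 = €84.60. Owner owes €84.60 (running OOP €1350). Insurer: €282 − €84.60 = €197.40.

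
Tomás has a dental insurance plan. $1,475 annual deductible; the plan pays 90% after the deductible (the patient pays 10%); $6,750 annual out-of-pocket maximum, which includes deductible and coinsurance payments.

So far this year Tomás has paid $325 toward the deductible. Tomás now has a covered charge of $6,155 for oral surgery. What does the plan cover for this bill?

$325 of the $1,475 deductible is already met, leaving $1,150.
After the $1,150 deductible portion, $6,155 − $1,150 = $5,005 is subject to coinsurance.
10% of $5,005 = $500.50 falls to the patient.
That puts the patient's cost at $1,150 + $500.50 = $1,650.50 before any cap.
Year-to-date out-of-pocket becomes $325 + $1,650.50 = $1,975.50, still under the $6,750 maximum, so no cap applies.
Insurer pays the balance: $6,155 − $1,650.50 = $4,504.50.

$4,504.50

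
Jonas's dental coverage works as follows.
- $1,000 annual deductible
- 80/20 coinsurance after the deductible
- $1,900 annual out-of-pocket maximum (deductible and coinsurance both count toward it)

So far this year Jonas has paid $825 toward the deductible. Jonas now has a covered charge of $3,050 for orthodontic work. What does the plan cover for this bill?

Remaining deductible: $1,000 − $825 = $175.
After the $175 deductible portion, $3,050 − $175 = $2,875 is subject to coinsurance.
Patient's 20% share of $2,875 is $575.
That puts the patient's cost at $175 + $575 = $750 before any cap.
Total out-of-pocket so far would be $825 + $750 = $1,575, below the $1,900 cap — no reduction.
Insurer pays the balance: $3,050 − $750 = $2,300.

$2,300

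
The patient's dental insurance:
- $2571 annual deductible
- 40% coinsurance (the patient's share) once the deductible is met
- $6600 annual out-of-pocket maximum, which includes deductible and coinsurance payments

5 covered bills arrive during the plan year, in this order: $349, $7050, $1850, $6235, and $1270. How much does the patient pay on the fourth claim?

$1357.80

#1 ($349): entire amount goes to the deductible. Patient pays $349; OOP now $349.
#2 ($7050): $2222 to deductible, leaving $4828; coinsurance $4828 × 40% = $1931.20. Cost to patient: $4153.20. OOP to date $4502.20.
#3 ($1850): deductible already satisfied, so patient's share is 40% × $1850 = $740. Patient pays $740; OOP now $5242.20.
#4 ($6235): deductible met; 40% of $6235 = $2494. OOP would hit $7736.20 > $6600, so the cap limits the patient to $6600 − $5242.20 = $1357.80.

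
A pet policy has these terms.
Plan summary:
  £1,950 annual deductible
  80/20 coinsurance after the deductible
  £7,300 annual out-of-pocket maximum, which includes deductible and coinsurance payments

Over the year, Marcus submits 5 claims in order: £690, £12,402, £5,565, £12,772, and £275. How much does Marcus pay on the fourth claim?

£2,008.60

#1 (£690): entire amount goes to the deductible. Cost to owner: £690. OOP to date £690.
#2 (£12,402): £1,260 finishes the deductible; £11,142 goes to coinsurance; coinsurance £11,142 × 20% = £2,228.40. Owner owes £3,488.40 (running OOP £4,178.40).
#3 (£5,565): deductible already satisfied, so owner's share is 20% × £5,565 = £1,113. Owner owes £1,113 (running OOP £5,291.40).
#4 (£12,772): deductible met; 20% of £12,772 = £2,554.40. OOP would hit £7,845.80 > £7,300, so the cap limits the owner to £7,300 − £5,291.40 = £2,008.60.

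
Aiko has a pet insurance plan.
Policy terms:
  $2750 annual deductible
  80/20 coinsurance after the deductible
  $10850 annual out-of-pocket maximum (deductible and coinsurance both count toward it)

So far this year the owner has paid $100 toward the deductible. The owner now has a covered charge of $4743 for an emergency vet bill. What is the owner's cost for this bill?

Deductible still to meet: $2750 − $100 = $2650.
That leaves $4743 − $2650 = $2093 for coinsurance.
20% of $2093 = $418.60 falls to the owner.
Owner responsibility before any cap: $2650 + $418.60 = $3068.60.
Year-to-date out-of-pocket becomes $100 + $3068.60 = $3168.60, still under the $10850 maximum, so no cap applies.

$3068.60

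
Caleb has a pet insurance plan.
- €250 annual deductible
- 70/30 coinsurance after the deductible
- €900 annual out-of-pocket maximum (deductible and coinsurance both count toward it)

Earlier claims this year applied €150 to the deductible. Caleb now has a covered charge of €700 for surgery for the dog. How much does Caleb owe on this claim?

€150 of the €250 deductible is already met, leaving €100.
That leaves €700 − €100 = €600 for coinsurance.
Coinsurance: €600 × 30% = €180.
So the owner owes €100 + €180 = €280 before any cap.
Year-to-date out-of-pocket becomes €150 + €280 = €430, still under the €900 maximum, so no cap applies.

€280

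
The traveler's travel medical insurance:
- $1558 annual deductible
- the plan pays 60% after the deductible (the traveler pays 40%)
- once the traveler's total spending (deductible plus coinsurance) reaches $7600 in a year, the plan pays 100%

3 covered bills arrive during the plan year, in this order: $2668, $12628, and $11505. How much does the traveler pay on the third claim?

$546.80

Claim 1 — $2668: $1558 finishes the deductible; $1110 goes to coinsurance; traveler's 40% is $444. Traveler pays $2002; OOP now $2002.
Claim 2 — $12628: 40% coinsurance on $12628 = $5051.20. Cost to traveler: $5051.20. OOP to date $7053.20.
Claim 3 — $11505: deductible met; 40% of $11505 = $4602. OOP would hit $11655.20 > $7600, so the cap limits the traveler to $7600 − $7053.20 = $546.80.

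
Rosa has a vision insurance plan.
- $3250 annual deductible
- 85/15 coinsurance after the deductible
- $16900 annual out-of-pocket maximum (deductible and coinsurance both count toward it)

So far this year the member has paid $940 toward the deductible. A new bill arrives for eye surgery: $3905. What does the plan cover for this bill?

$940 of the $3250 deductible is already met, leaving $2310.
That leaves $3905 − $2310 = $1595 for coinsurance.
15% of $1595 = $239.25 falls to the member.
That puts the member's cost at $2310 + $239.25 = $2549.25 before any cap.
Year-to-date out-of-pocket becomes $940 + $2549.25 = $3489.25, still under the $16900 maximum, so no cap applies.
Insurer pays the balance: $3905 − $2549.25 = $1355.75.

$1355.75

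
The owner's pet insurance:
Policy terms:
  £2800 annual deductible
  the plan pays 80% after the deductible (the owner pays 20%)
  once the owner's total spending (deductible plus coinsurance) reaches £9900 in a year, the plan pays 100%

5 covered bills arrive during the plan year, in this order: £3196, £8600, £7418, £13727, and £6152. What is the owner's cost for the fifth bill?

Bill 1, £3196: deductible takes £2800, £396 remains; 20% of £396 = £79.20. Owner pays £2879.20; OOP now £2879.20.
Bill 2, £8600: 20% coinsurance on £8600 = £1720. Owner owes £1720 (running OOP £4599.20).
Bill 3, £7418: 20% coinsurance on £7418 = £1483.60. Owner owes £1483.60 (running OOP £6082.80).
Bill 4, £13727: deductible met; 20% of £13727 = £2745.40. Cost to owner: £2745.40. OOP to date £8828.20.
Bill 5, £6152: 20% coinsurance on £6152 = £1230.40. Adding that to £8828.20 gives £10058.60, past the £9900 cap; owner pays only £9900 − £8828.20 = £1071.80.

£1071.80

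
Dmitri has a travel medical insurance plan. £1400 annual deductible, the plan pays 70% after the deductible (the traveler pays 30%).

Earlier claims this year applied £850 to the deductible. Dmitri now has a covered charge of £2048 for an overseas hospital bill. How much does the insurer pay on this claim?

Remaining deductible: £1400 − £850 = £550.
After the £550 deductible portion, £2048 − £550 = £1498 is subject to coinsurance.
30% of £1498 = £449.40 falls to the traveler.
So the traveler owes £550 + £449.40 = £999.40.
Insurer pays the balance: £2048 − £999.40 = £1048.60.

£1048.60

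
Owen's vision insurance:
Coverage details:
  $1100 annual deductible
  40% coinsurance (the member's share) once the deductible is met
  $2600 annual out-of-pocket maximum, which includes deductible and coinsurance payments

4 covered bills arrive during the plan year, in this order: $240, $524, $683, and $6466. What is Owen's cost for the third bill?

Bill 1, $240: all of it applies to the deductible. Member owes $240 (running OOP $240).
Bill 2, $524: all of it applies to the deductible. Member pays $524; OOP now $764.
Bill 3, $683: $336 to deductible, leaving $347; coinsurance $347 × 40% = $138.80. Member pays $474.80; OOP now $1238.80.

$474.80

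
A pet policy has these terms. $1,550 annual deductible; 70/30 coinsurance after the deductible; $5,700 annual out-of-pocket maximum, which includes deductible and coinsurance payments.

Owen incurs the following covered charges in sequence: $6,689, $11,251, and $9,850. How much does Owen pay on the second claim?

$2,608.30

Bill 1, $6,689: deductible takes $1,550, $5,139 remains; coinsurance $5,139 × 30% = $1,541.70. Owner pays $3,091.70; OOP now $3,091.70.
Bill 2, $11,251: 30% coinsurance on $11,251 = $3,375.30. OOP would hit $6,467 > $5,700, so the cap limits the owner to $5,700 − $3,091.70 = $2,608.30.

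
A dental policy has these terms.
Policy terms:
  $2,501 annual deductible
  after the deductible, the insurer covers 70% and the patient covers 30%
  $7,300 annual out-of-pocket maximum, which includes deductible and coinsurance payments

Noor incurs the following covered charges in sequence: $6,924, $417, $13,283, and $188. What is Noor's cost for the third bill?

$3,347

Claim 1 ($6,924): deductible takes $2,501, $4,423 remains; coinsurance $4,423 × 30% = $1,326.90. Patient pays $3,827.90; OOP now $3,827.90.
Claim 2 ($417): deductible already satisfied, so patient's share is 30% × $417 = $125.10. Patient pays $125.10; OOP now $3,953.
Claim 3 ($13,283): deductible met; 30% of $13,283 = $3,984.90. Adding that to $3,953 gives $7,937.90, past the $7,300 cap; patient pays only $7,300 − $3,953 = $3,347.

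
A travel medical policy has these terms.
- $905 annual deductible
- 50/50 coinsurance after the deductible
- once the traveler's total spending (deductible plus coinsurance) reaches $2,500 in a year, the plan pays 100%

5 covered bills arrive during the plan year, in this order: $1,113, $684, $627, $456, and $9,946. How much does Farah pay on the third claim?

$313.50

Claim 1 ($1,113): deductible takes $905, $208 remains; 50% of $208 = $104. Cost to traveler: $1,009. OOP to date $1,009.
Claim 2 ($684): deductible met; 50% of $684 = $342. Traveler pays $342; OOP now $1,351.
Claim 3 ($627): 50% coinsurance on $627 = $313.50. Traveler pays $313.50; OOP now $1,664.50.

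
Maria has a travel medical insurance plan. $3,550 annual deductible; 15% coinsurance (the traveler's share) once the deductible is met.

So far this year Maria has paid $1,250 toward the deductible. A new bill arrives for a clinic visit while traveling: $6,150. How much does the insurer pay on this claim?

Remaining deductible: $3,550 − $1,250 = $2,300.
The remaining $3,850 (= $6,150 − $2,300) moves to coinsurance.
Traveler's 15% share of $3,850 is $577.50.
That puts the traveler's cost at $2,300 + $577.50 = $2,877.50.
The insurer covers the remainder: $6,150 − $2,877.50 = $3,272.50.

$3,272.50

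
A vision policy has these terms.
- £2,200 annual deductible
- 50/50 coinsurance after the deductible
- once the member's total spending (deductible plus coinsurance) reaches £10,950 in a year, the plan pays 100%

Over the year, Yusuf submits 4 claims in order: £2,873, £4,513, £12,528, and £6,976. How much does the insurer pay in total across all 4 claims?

Bill 1, £2,873: £2,200 to deductible, leaving £673; coinsurance £673 × 50% = £336.50. Cost to member: £2,536.50. OOP to date £2,536.50. Plan pays £2,873 − £2,536.50 = £336.50.
Bill 2, £4,513: deductible already satisfied, so member's share is 50% × £4,513 = £2,256.50. Member owes £2,256.50 (running OOP £4,793). Plan pays £4,513 − £2,256.50 = £2,256.50.
Bill 3, £12,528: deductible already satisfied, so member's share is 50% × £12,528 = £6,264. Adding that to £4,793 gives £11,057, past the £10,950 cap; member pays only £10,950 − £4,793 = £6,157. Insurer: £12,528 − £6,157 = £6,371.
Bill 4, £6,976: deductible met; 50% of £6,976 = £3,488. OOP would hit £14,438 > £10,950, so the cap limits the member to £10,950 − £10,950 = £0. Insurer: £6,976 − £0 = £6,976.
Insurer total = bills − member's total = £26,890 − £10,950 = £15,940.

£15,940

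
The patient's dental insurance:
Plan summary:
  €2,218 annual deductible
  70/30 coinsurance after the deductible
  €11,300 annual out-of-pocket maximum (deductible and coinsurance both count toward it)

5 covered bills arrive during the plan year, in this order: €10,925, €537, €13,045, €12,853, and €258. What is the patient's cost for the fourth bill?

Bill 1, €10,925: €2,218 finishes the deductible; €8,707 goes to coinsurance; coinsurance €8,707 × 30% = €2,612.10. Patient pays €4,830.10; OOP now €4,830.10.
Bill 2, €537: 30% coinsurance on €537 = €161.10. Patient owes €161.10 (running OOP €4,991.20).
Bill 3, €13,045: deductible already satisfied, so patient's share is 30% × €13,045 = €3,913.50. Patient pays €3,913.50; OOP now €8,904.70.
Bill 4, €12,853: 30% coinsurance on €12,853 = €3,855.90. Adding that to €8,904.70 gives €12,760.60, past the €11,300 cap; patient pays only €11,300 − €8,904.70 = €2,395.30.

€2,395.30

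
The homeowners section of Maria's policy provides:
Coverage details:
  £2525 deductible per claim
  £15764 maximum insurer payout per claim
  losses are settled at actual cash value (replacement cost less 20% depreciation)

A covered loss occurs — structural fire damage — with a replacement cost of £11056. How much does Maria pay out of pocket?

Actual cash value after 20% depreciation: £11056 × 80% = £8844.80.
After the deductible, £8844.80 − £2525 = £6319.80 remains.
£6319.80 ≤ £15764, so the limit doesn't bind; insurer pays £6319.80.
Homeowner's share is the uncovered remainder: £11056 − £6319.80 = £4736.20.

£4736.20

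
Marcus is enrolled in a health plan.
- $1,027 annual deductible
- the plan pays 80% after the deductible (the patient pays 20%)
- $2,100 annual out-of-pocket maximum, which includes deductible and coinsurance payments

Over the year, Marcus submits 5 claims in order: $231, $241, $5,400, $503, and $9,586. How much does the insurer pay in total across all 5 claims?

$13,861

Claim 1 ($231): all of it applies to the deductible. Cost to patient: $231. OOP to date $231. Plan pays $231 − $231 = $0.
Claim 2 ($241): all of it applies to the deductible. Patient pays $241; OOP now $472. Plan pays $241 − $241 = $0.
Claim 3 ($5,400): $555 finishes the deductible; $4,845 goes to coinsurance; coinsurance $4,845 × 20% = $969. Patient pays $1,524; OOP now $1,996. Insurer: $5,400 − $1,524 = $3,876.
Claim 4 ($503): deductible already satisfied, so patient's share is 20% × $503 = $100.60. Patient owes $100.60 (running OOP $2,096.60). Insurer: $503 − $100.60 = $402.40.
Claim 5 ($9,586): deductible met; 20% of $9,586 = $1,917.20. Adding that to $2,096.60 gives $4,013.80, past the $2,100 cap; patient pays only $2,100 − $2,096.60 = $3.40. Plan pays $9,586 − $3.40 = $9,582.60.
Insurer total: $0 + $0 + $3,876 + $402.40 + $9,582.60 = $13,861.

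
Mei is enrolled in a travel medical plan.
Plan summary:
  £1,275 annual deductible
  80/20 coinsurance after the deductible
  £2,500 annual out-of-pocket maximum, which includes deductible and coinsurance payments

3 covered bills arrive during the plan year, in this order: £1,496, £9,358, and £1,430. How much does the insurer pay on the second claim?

Bill 1, £1,496: £1,275 finishes the deductible; £221 goes to coinsurance; coinsurance £221 × 20% = £44.20. Traveler pays £1,319.20; OOP now £1,319.20. Insurer: £1,496 − £1,319.20 = £176.80.
Bill 2, £9,358: deductible met; 20% of £9,358 = £1,871.60. That would push OOP to £3,190.80, over the £2,500 cap, so traveler pays £2,500 − £1,319.20 = £1,180.80. Insurer: £9,358 − £1,180.80 = £8,177.20.

£8,177.20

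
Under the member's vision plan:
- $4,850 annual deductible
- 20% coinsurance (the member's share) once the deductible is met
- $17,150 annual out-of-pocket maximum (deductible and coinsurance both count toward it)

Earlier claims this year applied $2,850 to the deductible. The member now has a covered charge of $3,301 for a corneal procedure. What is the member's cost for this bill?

$2,260.20

$2,850 of the $4,850 deductible is already met, leaving $2,000.
The remaining $1,301 (= $3,301 − $2,000) moves to coinsurance.
Coinsurance: $1,301 × 20% = $260.20.
Member responsibility before any cap: $2,000 + $260.20 = $2,260.20.
Cumulative spending $2,850 + $2,260.20 = $5,110.20 stays under the $17,150 maximum.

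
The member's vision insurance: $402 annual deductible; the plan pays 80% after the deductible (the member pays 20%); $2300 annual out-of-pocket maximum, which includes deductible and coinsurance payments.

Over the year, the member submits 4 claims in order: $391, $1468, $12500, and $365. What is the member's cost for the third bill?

Claim 1 ($391): entire amount goes to the deductible. Cost to member: $391. OOP to date $391.
Claim 2 ($1468): $11 to deductible, leaving $1457; 20% of $1457 = $291.40. Cost to member: $302.40. OOP to date $693.40.
Claim 3 ($12500): deductible already satisfied, so member's share is 20% × $12500 = $2500. Adding that to $693.40 gives $3193.40, past the $2300 cap; member pays only $2300 − $693.40 = $1606.60.

$1606.60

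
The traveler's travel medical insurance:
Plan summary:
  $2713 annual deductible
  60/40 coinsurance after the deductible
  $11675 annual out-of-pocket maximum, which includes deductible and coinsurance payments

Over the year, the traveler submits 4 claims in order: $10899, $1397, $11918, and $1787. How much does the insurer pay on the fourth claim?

$1425.40

Claim 1 ($10899): deductible takes $2713, $8186 remains; traveler's 40% is $3274.40. Cost to traveler: $5987.40. OOP to date $5987.40. Insurer: $10899 − $5987.40 = $4911.60.
Claim 2 ($1397): deductible already satisfied, so traveler's share is 40% × $1397 = $558.80. Cost to traveler: $558.80. OOP to date $6546.20. Insurer: $1397 − $558.80 = $838.20.
Claim 3 ($11918): deductible already satisfied, so traveler's share is 40% × $11918 = $4767.20. Traveler pays $4767.20; OOP now $11313.40. Plan pays $11918 − $4767.20 = $7150.80.
Claim 4 ($1787): 40% coinsurance on $1787 = $714.80. Adding that to $11313.40 gives $12028.20, past the $11675 cap; traveler pays only $11675 − $11313.40 = $361.60. Insurer: $1787 − $361.60 = $1425.40.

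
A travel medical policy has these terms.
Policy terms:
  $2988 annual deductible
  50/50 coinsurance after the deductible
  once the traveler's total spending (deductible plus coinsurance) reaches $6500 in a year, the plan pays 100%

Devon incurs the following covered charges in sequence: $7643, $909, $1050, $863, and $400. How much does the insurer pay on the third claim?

Claim 1 ($7643): $2988 to deductible, leaving $4655; 50% of $4655 = $2327.50. Traveler pays $5315.50; OOP now $5315.50. Insurer: $7643 − $5315.50 = $2327.50.
Claim 2 ($909): deductible already satisfied, so traveler's share is 50% × $909 = $454.50. Cost to traveler: $454.50. OOP to date $5770. Insurer: $909 − $454.50 = $454.50.
Claim 3 ($1050): deductible met; 50% of $1050 = $525. Traveler pays $525; OOP now $6295. Plan pays $1050 − $525 = $525.

$525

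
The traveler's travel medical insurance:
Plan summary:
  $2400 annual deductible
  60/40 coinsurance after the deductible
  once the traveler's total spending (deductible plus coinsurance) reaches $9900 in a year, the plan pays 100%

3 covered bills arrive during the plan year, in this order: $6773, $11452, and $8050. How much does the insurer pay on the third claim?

$6880

Bill 1, $6773: deductible takes $2400, $4373 remains; traveler's 40% is $1749.20. Traveler pays $4149.20; OOP now $4149.20. Insurer: $6773 − $4149.20 = $2623.80.
Bill 2, $11452: deductible already satisfied, so traveler's share is 40% × $11452 = $4580.80. Traveler owes $4580.80 (running OOP $8730). Plan pays $11452 − $4580.80 = $6871.20.
Bill 3, $8050: 40% coinsurance on $8050 = $3220. OOP would hit $11950 > $9900, so the cap limits the traveler to $9900 − $8730 = $1170. Insurer: $8050 − $1170 = $6880.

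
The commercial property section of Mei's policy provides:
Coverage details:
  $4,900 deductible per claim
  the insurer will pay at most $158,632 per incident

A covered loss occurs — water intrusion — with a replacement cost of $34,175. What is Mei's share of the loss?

Subtract the deductible: $34,175 − $4,900 = $29,275.
That's under the $158,632 cap, so the insurer reimburses the full $29,275.
Out of pocket: $34,175 − $29,275 = $4,900.

$4,900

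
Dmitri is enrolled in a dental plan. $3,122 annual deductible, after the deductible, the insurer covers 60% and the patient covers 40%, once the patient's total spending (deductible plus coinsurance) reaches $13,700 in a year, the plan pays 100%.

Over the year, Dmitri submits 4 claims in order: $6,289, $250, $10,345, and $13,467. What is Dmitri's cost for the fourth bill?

#1 ($6,289): deductible takes $3,122, $3,167 remains; coinsurance $3,167 × 40% = $1,266.80. Patient owes $4,388.80 (running OOP $4,388.80).
#2 ($250): deductible already satisfied, so patient's share is 40% × $250 = $100. Cost to patient: $100. OOP to date $4,488.80.
#3 ($10,345): 40% coinsurance on $10,345 = $4,138. Patient owes $4,138 (running OOP $8,626.80).
#4 ($13,467): deductible already satisfied, so patient's share is 40% × $13,467 = $5,386.80. OOP would hit $14,013.60 > $13,700, so the cap limits the patient to $13,700 − $8,626.80 = $5,073.20.

$5,073.20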